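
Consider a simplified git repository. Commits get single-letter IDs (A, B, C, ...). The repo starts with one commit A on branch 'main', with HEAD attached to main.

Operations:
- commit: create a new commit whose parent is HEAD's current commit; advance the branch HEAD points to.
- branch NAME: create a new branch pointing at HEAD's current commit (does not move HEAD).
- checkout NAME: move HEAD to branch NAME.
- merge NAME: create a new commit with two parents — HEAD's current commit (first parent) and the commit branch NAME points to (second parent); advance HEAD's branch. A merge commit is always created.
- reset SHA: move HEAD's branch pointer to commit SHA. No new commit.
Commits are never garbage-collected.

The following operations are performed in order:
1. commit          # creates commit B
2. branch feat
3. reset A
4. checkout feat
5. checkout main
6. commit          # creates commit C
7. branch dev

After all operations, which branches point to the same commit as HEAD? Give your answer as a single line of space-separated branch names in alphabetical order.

Answer: dev main

Derivation:
After op 1 (commit): HEAD=main@B [main=B]
After op 2 (branch): HEAD=main@B [feat=B main=B]
After op 3 (reset): HEAD=main@A [feat=B main=A]
After op 4 (checkout): HEAD=feat@B [feat=B main=A]
After op 5 (checkout): HEAD=main@A [feat=B main=A]
After op 6 (commit): HEAD=main@C [feat=B main=C]
After op 7 (branch): HEAD=main@C [dev=C feat=B main=C]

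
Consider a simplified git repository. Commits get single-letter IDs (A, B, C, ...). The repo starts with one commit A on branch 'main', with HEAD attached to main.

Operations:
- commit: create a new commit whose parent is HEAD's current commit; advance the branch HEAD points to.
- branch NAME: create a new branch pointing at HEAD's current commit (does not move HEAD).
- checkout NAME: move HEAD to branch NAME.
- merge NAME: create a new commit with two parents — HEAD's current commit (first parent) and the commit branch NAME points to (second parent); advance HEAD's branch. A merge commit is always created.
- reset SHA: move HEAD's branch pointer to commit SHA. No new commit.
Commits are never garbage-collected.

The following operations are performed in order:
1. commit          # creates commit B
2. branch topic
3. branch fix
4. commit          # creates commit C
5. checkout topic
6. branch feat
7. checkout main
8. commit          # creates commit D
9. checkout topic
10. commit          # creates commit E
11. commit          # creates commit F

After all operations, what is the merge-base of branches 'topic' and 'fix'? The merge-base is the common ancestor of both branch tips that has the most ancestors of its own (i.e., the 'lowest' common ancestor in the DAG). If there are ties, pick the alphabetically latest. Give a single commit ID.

After op 1 (commit): HEAD=main@B [main=B]
After op 2 (branch): HEAD=main@B [main=B topic=B]
After op 3 (branch): HEAD=main@B [fix=B main=B topic=B]
After op 4 (commit): HEAD=main@C [fix=B main=C topic=B]
After op 5 (checkout): HEAD=topic@B [fix=B main=C topic=B]
After op 6 (branch): HEAD=topic@B [feat=B fix=B main=C topic=B]
After op 7 (checkout): HEAD=main@C [feat=B fix=B main=C topic=B]
After op 8 (commit): HEAD=main@D [feat=B fix=B main=D topic=B]
After op 9 (checkout): HEAD=topic@B [feat=B fix=B main=D topic=B]
After op 10 (commit): HEAD=topic@E [feat=B fix=B main=D topic=E]
After op 11 (commit): HEAD=topic@F [feat=B fix=B main=D topic=F]
ancestors(topic=F): ['A', 'B', 'E', 'F']
ancestors(fix=B): ['A', 'B']
common: ['A', 'B']

Answer: B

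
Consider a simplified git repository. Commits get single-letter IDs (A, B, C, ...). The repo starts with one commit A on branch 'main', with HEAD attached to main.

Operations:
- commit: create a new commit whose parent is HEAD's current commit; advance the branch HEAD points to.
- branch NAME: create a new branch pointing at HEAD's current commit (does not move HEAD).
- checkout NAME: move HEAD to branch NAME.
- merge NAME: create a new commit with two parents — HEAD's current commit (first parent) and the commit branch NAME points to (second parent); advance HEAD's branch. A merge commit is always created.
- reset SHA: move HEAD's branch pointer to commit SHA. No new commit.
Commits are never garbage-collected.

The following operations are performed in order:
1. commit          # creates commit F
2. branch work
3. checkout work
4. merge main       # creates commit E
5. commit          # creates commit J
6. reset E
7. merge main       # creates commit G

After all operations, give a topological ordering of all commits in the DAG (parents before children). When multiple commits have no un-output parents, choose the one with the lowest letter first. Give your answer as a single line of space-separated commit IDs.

Answer: A F E G J

Derivation:
After op 1 (commit): HEAD=main@F [main=F]
After op 2 (branch): HEAD=main@F [main=F work=F]
After op 3 (checkout): HEAD=work@F [main=F work=F]
After op 4 (merge): HEAD=work@E [main=F work=E]
After op 5 (commit): HEAD=work@J [main=F work=J]
After op 6 (reset): HEAD=work@E [main=F work=E]
After op 7 (merge): HEAD=work@G [main=F work=G]
commit A: parents=[]
commit E: parents=['F', 'F']
commit F: parents=['A']
commit G: parents=['E', 'F']
commit J: parents=['E']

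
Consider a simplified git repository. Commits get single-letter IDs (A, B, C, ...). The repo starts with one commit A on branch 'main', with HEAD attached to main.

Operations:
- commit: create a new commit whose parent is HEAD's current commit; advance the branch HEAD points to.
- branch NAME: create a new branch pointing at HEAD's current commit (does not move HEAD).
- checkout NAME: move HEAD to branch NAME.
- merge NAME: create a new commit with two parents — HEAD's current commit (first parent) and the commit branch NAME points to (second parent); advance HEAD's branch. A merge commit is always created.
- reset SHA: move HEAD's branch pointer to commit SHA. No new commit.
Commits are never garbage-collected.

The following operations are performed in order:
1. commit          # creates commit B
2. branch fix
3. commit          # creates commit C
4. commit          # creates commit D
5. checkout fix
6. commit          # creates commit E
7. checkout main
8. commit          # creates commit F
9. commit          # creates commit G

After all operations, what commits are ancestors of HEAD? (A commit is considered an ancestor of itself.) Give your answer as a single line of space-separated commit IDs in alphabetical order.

Answer: A B C D F G

Derivation:
After op 1 (commit): HEAD=main@B [main=B]
After op 2 (branch): HEAD=main@B [fix=B main=B]
After op 3 (commit): HEAD=main@C [fix=B main=C]
After op 4 (commit): HEAD=main@D [fix=B main=D]
After op 5 (checkout): HEAD=fix@B [fix=B main=D]
After op 6 (commit): HEAD=fix@E [fix=E main=D]
After op 7 (checkout): HEAD=main@D [fix=E main=D]
After op 8 (commit): HEAD=main@F [fix=E main=F]
After op 9 (commit): HEAD=main@G [fix=E main=G]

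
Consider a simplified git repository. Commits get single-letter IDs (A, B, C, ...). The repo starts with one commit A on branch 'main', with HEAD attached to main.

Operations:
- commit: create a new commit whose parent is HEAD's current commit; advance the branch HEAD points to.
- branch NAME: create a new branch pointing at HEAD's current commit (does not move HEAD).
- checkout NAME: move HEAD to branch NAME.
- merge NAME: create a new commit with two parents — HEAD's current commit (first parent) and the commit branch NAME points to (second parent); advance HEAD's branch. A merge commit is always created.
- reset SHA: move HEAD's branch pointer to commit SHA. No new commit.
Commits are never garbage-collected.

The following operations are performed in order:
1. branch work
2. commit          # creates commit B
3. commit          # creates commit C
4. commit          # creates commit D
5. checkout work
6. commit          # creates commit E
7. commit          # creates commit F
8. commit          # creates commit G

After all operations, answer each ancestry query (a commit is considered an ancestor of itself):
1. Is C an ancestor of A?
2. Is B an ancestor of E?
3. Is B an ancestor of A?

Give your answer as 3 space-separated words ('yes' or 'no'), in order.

After op 1 (branch): HEAD=main@A [main=A work=A]
After op 2 (commit): HEAD=main@B [main=B work=A]
After op 3 (commit): HEAD=main@C [main=C work=A]
After op 4 (commit): HEAD=main@D [main=D work=A]
After op 5 (checkout): HEAD=work@A [main=D work=A]
After op 6 (commit): HEAD=work@E [main=D work=E]
After op 7 (commit): HEAD=work@F [main=D work=F]
After op 8 (commit): HEAD=work@G [main=D work=G]
ancestors(A) = {A}; C in? no
ancestors(E) = {A,E}; B in? no
ancestors(A) = {A}; B in? no

Answer: no no no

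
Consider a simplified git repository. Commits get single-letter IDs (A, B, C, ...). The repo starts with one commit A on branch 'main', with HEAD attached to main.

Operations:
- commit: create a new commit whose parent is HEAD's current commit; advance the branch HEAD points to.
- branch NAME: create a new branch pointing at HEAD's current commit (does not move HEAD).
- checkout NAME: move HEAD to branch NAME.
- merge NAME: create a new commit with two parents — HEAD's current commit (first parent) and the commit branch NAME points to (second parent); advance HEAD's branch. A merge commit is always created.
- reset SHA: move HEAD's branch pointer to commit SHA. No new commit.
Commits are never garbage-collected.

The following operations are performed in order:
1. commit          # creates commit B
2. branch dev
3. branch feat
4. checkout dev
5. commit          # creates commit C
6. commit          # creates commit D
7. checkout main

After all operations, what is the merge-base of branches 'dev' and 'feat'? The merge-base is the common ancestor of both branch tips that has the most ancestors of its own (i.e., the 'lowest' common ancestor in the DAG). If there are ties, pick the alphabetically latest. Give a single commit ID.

Answer: B

Derivation:
After op 1 (commit): HEAD=main@B [main=B]
After op 2 (branch): HEAD=main@B [dev=B main=B]
After op 3 (branch): HEAD=main@B [dev=B feat=B main=B]
After op 4 (checkout): HEAD=dev@B [dev=B feat=B main=B]
After op 5 (commit): HEAD=dev@C [dev=C feat=B main=B]
After op 6 (commit): HEAD=dev@D [dev=D feat=B main=B]
After op 7 (checkout): HEAD=main@B [dev=D feat=B main=B]
ancestors(dev=D): ['A', 'B', 'C', 'D']
ancestors(feat=B): ['A', 'B']
common: ['A', 'B']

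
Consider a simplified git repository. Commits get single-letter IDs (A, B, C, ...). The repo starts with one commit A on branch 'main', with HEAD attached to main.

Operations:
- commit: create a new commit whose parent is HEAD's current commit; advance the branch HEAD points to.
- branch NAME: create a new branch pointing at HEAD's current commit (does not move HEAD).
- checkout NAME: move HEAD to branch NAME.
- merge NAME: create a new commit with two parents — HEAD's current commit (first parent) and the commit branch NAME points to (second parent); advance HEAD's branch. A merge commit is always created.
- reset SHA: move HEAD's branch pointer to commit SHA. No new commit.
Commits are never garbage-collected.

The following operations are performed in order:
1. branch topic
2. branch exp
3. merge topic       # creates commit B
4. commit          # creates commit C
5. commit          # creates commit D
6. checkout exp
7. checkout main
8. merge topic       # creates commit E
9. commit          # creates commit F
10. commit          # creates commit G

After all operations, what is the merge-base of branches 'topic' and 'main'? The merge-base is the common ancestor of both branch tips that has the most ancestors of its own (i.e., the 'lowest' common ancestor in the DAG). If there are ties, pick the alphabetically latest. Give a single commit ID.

Answer: A

Derivation:
After op 1 (branch): HEAD=main@A [main=A topic=A]
After op 2 (branch): HEAD=main@A [exp=A main=A topic=A]
After op 3 (merge): HEAD=main@B [exp=A main=B topic=A]
After op 4 (commit): HEAD=main@C [exp=A main=C topic=A]
After op 5 (commit): HEAD=main@D [exp=A main=D topic=A]
After op 6 (checkout): HEAD=exp@A [exp=A main=D topic=A]
After op 7 (checkout): HEAD=main@D [exp=A main=D topic=A]
After op 8 (merge): HEAD=main@E [exp=A main=E topic=A]
After op 9 (commit): HEAD=main@F [exp=A main=F topic=A]
After op 10 (commit): HEAD=main@G [exp=A main=G topic=A]
ancestors(topic=A): ['A']
ancestors(main=G): ['A', 'B', 'C', 'D', 'E', 'F', 'G']
common: ['A']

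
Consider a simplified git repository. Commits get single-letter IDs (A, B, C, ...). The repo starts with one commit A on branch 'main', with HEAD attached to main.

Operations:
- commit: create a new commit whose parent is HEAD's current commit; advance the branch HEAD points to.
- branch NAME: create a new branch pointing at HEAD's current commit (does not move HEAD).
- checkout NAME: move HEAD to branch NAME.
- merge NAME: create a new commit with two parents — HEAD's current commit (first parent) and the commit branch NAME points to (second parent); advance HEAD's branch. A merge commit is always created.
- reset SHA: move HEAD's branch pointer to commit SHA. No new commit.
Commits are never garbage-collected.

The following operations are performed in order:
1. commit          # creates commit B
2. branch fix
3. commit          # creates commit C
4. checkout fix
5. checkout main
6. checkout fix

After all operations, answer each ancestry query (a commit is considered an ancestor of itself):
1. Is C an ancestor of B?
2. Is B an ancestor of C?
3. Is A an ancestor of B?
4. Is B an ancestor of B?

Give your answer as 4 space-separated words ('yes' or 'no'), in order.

Answer: no yes yes yes

Derivation:
After op 1 (commit): HEAD=main@B [main=B]
After op 2 (branch): HEAD=main@B [fix=B main=B]
After op 3 (commit): HEAD=main@C [fix=B main=C]
After op 4 (checkout): HEAD=fix@B [fix=B main=C]
After op 5 (checkout): HEAD=main@C [fix=B main=C]
After op 6 (checkout): HEAD=fix@B [fix=B main=C]
ancestors(B) = {A,B}; C in? no
ancestors(C) = {A,B,C}; B in? yes
ancestors(B) = {A,B}; A in? yes
ancestors(B) = {A,B}; B in? yes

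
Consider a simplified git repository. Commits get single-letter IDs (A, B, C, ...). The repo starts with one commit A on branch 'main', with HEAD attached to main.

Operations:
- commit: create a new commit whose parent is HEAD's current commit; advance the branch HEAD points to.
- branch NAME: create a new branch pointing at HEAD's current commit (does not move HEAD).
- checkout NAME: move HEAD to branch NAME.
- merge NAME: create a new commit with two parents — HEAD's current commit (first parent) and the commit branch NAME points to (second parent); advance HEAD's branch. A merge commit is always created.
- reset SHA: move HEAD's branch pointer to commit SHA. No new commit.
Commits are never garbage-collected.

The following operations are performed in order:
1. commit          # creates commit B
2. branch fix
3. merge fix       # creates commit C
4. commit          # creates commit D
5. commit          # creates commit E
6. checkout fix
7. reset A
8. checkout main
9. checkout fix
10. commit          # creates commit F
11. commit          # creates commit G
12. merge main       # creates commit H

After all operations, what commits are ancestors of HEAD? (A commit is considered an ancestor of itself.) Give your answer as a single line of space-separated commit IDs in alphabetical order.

After op 1 (commit): HEAD=main@B [main=B]
After op 2 (branch): HEAD=main@B [fix=B main=B]
After op 3 (merge): HEAD=main@C [fix=B main=C]
After op 4 (commit): HEAD=main@D [fix=B main=D]
After op 5 (commit): HEAD=main@E [fix=B main=E]
After op 6 (checkout): HEAD=fix@B [fix=B main=E]
After op 7 (reset): HEAD=fix@A [fix=A main=E]
After op 8 (checkout): HEAD=main@E [fix=A main=E]
After op 9 (checkout): HEAD=fix@A [fix=A main=E]
After op 10 (commit): HEAD=fix@F [fix=F main=E]
After op 11 (commit): HEAD=fix@G [fix=G main=E]
After op 12 (merge): HEAD=fix@H [fix=H main=E]

Answer: A B C D E F G H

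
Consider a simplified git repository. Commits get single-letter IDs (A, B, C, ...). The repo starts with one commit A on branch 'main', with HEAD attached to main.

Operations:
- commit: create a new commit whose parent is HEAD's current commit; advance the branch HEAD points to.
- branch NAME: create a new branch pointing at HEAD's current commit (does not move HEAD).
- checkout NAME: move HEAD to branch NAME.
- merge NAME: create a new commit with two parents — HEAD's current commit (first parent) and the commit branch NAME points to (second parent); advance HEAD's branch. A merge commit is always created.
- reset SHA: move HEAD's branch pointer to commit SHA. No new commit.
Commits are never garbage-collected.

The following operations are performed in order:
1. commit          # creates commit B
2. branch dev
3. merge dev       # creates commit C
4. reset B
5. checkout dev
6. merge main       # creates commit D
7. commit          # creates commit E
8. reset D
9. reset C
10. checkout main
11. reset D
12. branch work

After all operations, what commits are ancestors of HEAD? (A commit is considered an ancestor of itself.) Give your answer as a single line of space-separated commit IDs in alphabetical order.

Answer: A B D

Derivation:
After op 1 (commit): HEAD=main@B [main=B]
After op 2 (branch): HEAD=main@B [dev=B main=B]
After op 3 (merge): HEAD=main@C [dev=B main=C]
After op 4 (reset): HEAD=main@B [dev=B main=B]
After op 5 (checkout): HEAD=dev@B [dev=B main=B]
After op 6 (merge): HEAD=dev@D [dev=D main=B]
After op 7 (commit): HEAD=dev@E [dev=E main=B]
After op 8 (reset): HEAD=dev@D [dev=D main=B]
After op 9 (reset): HEAD=dev@C [dev=C main=B]
After op 10 (checkout): HEAD=main@B [dev=C main=B]
After op 11 (reset): HEAD=main@D [dev=C main=D]
After op 12 (branch): HEAD=main@D [dev=C main=D work=D]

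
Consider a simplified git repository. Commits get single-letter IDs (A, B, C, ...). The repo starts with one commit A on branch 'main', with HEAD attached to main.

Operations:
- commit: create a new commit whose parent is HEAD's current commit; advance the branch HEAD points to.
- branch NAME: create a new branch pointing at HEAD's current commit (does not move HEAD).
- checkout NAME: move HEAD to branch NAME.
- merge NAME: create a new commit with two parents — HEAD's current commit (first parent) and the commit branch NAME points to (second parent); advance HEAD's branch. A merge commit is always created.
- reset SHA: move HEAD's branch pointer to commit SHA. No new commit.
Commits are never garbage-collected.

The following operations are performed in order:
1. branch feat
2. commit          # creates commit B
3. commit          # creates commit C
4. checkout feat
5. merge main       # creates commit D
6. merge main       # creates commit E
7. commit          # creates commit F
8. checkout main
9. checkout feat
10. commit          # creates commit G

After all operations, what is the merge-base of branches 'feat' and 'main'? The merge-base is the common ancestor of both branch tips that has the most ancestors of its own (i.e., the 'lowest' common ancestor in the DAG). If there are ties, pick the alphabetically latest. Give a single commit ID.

Answer: C

Derivation:
After op 1 (branch): HEAD=main@A [feat=A main=A]
After op 2 (commit): HEAD=main@B [feat=A main=B]
After op 3 (commit): HEAD=main@C [feat=A main=C]
After op 4 (checkout): HEAD=feat@A [feat=A main=C]
After op 5 (merge): HEAD=feat@D [feat=D main=C]
After op 6 (merge): HEAD=feat@E [feat=E main=C]
After op 7 (commit): HEAD=feat@F [feat=F main=C]
After op 8 (checkout): HEAD=main@C [feat=F main=C]
After op 9 (checkout): HEAD=feat@F [feat=F main=C]
After op 10 (commit): HEAD=feat@G [feat=G main=C]
ancestors(feat=G): ['A', 'B', 'C', 'D', 'E', 'F', 'G']
ancestors(main=C): ['A', 'B', 'C']
common: ['A', 'B', 'C']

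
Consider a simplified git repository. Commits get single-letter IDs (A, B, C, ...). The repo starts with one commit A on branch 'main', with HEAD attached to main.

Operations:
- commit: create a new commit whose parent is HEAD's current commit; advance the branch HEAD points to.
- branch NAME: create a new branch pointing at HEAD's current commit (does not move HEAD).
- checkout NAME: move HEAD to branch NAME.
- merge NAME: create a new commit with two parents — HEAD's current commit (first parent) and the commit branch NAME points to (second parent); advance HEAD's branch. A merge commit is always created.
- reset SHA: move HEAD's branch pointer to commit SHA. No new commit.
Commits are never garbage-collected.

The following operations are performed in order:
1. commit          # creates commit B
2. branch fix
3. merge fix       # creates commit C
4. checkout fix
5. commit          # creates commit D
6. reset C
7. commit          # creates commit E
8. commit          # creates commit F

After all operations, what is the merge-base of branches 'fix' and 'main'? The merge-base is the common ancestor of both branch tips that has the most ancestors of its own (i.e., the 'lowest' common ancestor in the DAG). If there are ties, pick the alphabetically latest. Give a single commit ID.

After op 1 (commit): HEAD=main@B [main=B]
After op 2 (branch): HEAD=main@B [fix=B main=B]
After op 3 (merge): HEAD=main@C [fix=B main=C]
After op 4 (checkout): HEAD=fix@B [fix=B main=C]
After op 5 (commit): HEAD=fix@D [fix=D main=C]
After op 6 (reset): HEAD=fix@C [fix=C main=C]
After op 7 (commit): HEAD=fix@E [fix=E main=C]
After op 8 (commit): HEAD=fix@F [fix=F main=C]
ancestors(fix=F): ['A', 'B', 'C', 'E', 'F']
ancestors(main=C): ['A', 'B', 'C']
common: ['A', 'B', 'C']

Answer: C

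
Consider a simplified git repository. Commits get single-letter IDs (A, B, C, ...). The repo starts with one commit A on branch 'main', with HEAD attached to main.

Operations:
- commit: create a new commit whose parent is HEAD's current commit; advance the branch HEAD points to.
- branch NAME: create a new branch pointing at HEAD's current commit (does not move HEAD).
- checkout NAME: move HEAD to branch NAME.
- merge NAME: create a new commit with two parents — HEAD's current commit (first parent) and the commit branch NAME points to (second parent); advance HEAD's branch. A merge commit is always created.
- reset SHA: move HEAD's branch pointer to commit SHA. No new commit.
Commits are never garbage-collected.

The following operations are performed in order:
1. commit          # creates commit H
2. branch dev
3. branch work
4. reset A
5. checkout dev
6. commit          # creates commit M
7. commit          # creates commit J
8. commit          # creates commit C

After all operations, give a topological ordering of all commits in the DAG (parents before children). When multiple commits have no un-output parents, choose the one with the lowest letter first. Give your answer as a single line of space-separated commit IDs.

After op 1 (commit): HEAD=main@H [main=H]
After op 2 (branch): HEAD=main@H [dev=H main=H]
After op 3 (branch): HEAD=main@H [dev=H main=H work=H]
After op 4 (reset): HEAD=main@A [dev=H main=A work=H]
After op 5 (checkout): HEAD=dev@H [dev=H main=A work=H]
After op 6 (commit): HEAD=dev@M [dev=M main=A work=H]
After op 7 (commit): HEAD=dev@J [dev=J main=A work=H]
After op 8 (commit): HEAD=dev@C [dev=C main=A work=H]
commit A: parents=[]
commit C: parents=['J']
commit H: parents=['A']
commit J: parents=['M']
commit M: parents=['H']

Answer: A H M J C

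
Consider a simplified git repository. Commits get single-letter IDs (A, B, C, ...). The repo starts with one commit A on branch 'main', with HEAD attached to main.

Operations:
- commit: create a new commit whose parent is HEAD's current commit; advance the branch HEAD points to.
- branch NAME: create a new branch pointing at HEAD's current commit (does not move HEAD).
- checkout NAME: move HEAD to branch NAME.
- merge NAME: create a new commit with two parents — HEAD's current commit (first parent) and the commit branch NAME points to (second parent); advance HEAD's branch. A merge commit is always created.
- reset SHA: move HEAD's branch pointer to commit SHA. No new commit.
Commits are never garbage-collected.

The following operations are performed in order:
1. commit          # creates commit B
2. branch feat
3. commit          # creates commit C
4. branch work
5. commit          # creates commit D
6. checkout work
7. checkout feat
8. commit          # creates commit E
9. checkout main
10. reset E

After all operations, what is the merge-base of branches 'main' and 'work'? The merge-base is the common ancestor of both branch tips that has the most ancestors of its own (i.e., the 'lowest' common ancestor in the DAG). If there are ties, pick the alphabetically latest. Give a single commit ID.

Answer: B

Derivation:
After op 1 (commit): HEAD=main@B [main=B]
After op 2 (branch): HEAD=main@B [feat=B main=B]
After op 3 (commit): HEAD=main@C [feat=B main=C]
After op 4 (branch): HEAD=main@C [feat=B main=C work=C]
After op 5 (commit): HEAD=main@D [feat=B main=D work=C]
After op 6 (checkout): HEAD=work@C [feat=B main=D work=C]
After op 7 (checkout): HEAD=feat@B [feat=B main=D work=C]
After op 8 (commit): HEAD=feat@E [feat=E main=D work=C]
After op 9 (checkout): HEAD=main@D [feat=E main=D work=C]
After op 10 (reset): HEAD=main@E [feat=E main=E work=C]
ancestors(main=E): ['A', 'B', 'E']
ancestors(work=C): ['A', 'B', 'C']
common: ['A', 'B']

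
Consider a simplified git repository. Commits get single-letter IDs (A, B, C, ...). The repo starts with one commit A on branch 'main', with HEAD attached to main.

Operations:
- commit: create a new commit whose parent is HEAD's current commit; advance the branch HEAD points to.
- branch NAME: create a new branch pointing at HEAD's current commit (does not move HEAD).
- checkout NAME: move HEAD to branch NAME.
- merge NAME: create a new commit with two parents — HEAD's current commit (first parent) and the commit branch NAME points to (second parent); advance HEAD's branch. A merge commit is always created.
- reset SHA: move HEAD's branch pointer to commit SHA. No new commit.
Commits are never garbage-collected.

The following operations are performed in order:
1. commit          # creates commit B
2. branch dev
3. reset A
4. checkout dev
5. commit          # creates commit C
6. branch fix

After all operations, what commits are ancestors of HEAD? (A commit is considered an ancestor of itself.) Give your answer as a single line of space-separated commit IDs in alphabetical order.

After op 1 (commit): HEAD=main@B [main=B]
After op 2 (branch): HEAD=main@B [dev=B main=B]
After op 3 (reset): HEAD=main@A [dev=B main=A]
After op 4 (checkout): HEAD=dev@B [dev=B main=A]
After op 5 (commit): HEAD=dev@C [dev=C main=A]
After op 6 (branch): HEAD=dev@C [dev=C fix=C main=A]

Answer: A B C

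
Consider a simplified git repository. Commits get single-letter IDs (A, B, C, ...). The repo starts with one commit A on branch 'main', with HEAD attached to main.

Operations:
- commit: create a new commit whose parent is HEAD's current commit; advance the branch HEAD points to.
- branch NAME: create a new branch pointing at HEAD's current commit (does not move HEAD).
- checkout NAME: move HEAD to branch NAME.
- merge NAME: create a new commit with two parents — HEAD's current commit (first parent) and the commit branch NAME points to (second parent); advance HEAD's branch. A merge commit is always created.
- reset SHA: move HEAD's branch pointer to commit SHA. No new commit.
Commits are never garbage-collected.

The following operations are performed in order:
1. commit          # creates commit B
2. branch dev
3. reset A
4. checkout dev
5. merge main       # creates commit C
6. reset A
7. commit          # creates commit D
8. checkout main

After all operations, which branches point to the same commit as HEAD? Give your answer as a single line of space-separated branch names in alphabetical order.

Answer: main

Derivation:
After op 1 (commit): HEAD=main@B [main=B]
After op 2 (branch): HEAD=main@B [dev=B main=B]
After op 3 (reset): HEAD=main@A [dev=B main=A]
After op 4 (checkout): HEAD=dev@B [dev=B main=A]
After op 5 (merge): HEAD=dev@C [dev=C main=A]
After op 6 (reset): HEAD=dev@A [dev=A main=A]
After op 7 (commit): HEAD=dev@D [dev=D main=A]
After op 8 (checkout): HEAD=main@A [dev=D main=A]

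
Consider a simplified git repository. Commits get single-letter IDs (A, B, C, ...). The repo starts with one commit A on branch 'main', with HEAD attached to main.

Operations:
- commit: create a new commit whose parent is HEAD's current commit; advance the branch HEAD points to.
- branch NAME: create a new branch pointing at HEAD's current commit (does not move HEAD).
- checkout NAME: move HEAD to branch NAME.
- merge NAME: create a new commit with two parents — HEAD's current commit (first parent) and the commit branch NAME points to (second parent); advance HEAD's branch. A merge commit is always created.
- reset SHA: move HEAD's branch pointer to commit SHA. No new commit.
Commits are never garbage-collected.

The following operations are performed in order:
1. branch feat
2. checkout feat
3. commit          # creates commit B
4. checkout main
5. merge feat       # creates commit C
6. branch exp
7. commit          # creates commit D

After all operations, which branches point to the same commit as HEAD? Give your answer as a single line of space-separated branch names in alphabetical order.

Answer: main

Derivation:
After op 1 (branch): HEAD=main@A [feat=A main=A]
After op 2 (checkout): HEAD=feat@A [feat=A main=A]
After op 3 (commit): HEAD=feat@B [feat=B main=A]
After op 4 (checkout): HEAD=main@A [feat=B main=A]
After op 5 (merge): HEAD=main@C [feat=B main=C]
After op 6 (branch): HEAD=main@C [exp=C feat=B main=C]
After op 7 (commit): HEAD=main@D [exp=C feat=B main=D]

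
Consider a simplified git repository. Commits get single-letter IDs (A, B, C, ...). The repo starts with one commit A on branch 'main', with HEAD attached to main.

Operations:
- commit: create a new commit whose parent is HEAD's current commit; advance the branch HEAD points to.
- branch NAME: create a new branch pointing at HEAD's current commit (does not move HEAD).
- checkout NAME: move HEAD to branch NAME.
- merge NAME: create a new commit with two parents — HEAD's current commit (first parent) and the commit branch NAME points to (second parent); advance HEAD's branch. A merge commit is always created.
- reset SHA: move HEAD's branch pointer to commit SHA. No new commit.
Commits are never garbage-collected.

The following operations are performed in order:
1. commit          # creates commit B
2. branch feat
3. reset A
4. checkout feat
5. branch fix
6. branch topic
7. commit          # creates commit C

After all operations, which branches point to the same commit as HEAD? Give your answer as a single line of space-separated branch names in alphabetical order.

Answer: feat

Derivation:
After op 1 (commit): HEAD=main@B [main=B]
After op 2 (branch): HEAD=main@B [feat=B main=B]
After op 3 (reset): HEAD=main@A [feat=B main=A]
After op 4 (checkout): HEAD=feat@B [feat=B main=A]
After op 5 (branch): HEAD=feat@B [feat=B fix=B main=A]
After op 6 (branch): HEAD=feat@B [feat=B fix=B main=A topic=B]
After op 7 (commit): HEAD=feat@C [feat=C fix=B main=A topic=B]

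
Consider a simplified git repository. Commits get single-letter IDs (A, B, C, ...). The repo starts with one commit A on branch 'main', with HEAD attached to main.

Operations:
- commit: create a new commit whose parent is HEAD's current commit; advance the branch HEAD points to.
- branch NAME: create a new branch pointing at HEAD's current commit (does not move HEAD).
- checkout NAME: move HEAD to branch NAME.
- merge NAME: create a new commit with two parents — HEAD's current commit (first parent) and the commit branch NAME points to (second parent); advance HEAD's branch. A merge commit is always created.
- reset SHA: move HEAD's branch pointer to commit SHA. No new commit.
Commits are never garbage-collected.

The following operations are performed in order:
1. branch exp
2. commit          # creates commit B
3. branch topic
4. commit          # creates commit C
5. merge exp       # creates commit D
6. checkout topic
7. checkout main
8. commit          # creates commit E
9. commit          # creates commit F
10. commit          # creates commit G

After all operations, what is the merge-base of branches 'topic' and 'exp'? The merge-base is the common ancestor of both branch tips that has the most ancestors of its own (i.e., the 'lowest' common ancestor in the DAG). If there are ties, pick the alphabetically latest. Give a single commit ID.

Answer: A

Derivation:
After op 1 (branch): HEAD=main@A [exp=A main=A]
After op 2 (commit): HEAD=main@B [exp=A main=B]
After op 3 (branch): HEAD=main@B [exp=A main=B topic=B]
After op 4 (commit): HEAD=main@C [exp=A main=C topic=B]
After op 5 (merge): HEAD=main@D [exp=A main=D topic=B]
After op 6 (checkout): HEAD=topic@B [exp=A main=D topic=B]
After op 7 (checkout): HEAD=main@D [exp=A main=D topic=B]
After op 8 (commit): HEAD=main@E [exp=A main=E topic=B]
After op 9 (commit): HEAD=main@F [exp=A main=F topic=B]
After op 10 (commit): HEAD=main@G [exp=A main=G topic=B]
ancestors(topic=B): ['A', 'B']
ancestors(exp=A): ['A']
common: ['A']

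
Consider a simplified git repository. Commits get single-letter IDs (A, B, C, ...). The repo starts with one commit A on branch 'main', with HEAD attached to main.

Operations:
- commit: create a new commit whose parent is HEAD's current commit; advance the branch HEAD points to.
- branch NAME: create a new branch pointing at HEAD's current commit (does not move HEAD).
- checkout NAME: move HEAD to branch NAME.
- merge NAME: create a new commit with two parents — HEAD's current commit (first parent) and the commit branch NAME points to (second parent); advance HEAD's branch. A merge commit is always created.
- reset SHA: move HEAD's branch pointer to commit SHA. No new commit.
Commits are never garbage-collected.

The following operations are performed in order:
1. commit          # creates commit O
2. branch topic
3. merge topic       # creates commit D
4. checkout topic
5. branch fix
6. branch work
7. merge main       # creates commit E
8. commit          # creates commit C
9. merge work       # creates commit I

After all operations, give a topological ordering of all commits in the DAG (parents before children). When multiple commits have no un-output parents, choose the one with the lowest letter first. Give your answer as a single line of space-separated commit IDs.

After op 1 (commit): HEAD=main@O [main=O]
After op 2 (branch): HEAD=main@O [main=O topic=O]
After op 3 (merge): HEAD=main@D [main=D topic=O]
After op 4 (checkout): HEAD=topic@O [main=D topic=O]
After op 5 (branch): HEAD=topic@O [fix=O main=D topic=O]
After op 6 (branch): HEAD=topic@O [fix=O main=D topic=O work=O]
After op 7 (merge): HEAD=topic@E [fix=O main=D topic=E work=O]
After op 8 (commit): HEAD=topic@C [fix=O main=D topic=C work=O]
After op 9 (merge): HEAD=topic@I [fix=O main=D topic=I work=O]
commit A: parents=[]
commit C: parents=['E']
commit D: parents=['O', 'O']
commit E: parents=['O', 'D']
commit I: parents=['C', 'O']
commit O: parents=['A']

Answer: A O D E C I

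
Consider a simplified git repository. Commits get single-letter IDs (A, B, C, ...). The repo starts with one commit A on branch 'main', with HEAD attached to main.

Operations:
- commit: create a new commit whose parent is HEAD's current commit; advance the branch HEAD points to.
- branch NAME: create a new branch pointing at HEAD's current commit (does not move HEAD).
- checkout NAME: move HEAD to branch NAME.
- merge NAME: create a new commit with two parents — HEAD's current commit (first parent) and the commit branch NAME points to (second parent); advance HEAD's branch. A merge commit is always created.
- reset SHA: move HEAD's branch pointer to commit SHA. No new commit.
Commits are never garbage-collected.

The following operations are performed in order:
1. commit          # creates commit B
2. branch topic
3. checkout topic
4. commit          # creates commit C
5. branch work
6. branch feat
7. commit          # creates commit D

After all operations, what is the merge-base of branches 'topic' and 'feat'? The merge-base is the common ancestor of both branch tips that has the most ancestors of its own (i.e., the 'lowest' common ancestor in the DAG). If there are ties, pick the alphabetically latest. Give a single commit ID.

After op 1 (commit): HEAD=main@B [main=B]
After op 2 (branch): HEAD=main@B [main=B topic=B]
After op 3 (checkout): HEAD=topic@B [main=B topic=B]
After op 4 (commit): HEAD=topic@C [main=B topic=C]
After op 5 (branch): HEAD=topic@C [main=B topic=C work=C]
After op 6 (branch): HEAD=topic@C [feat=C main=B topic=C work=C]
After op 7 (commit): HEAD=topic@D [feat=C main=B topic=D work=C]
ancestors(topic=D): ['A', 'B', 'C', 'D']
ancestors(feat=C): ['A', 'B', 'C']
common: ['A', 'B', 'C']

Answer: C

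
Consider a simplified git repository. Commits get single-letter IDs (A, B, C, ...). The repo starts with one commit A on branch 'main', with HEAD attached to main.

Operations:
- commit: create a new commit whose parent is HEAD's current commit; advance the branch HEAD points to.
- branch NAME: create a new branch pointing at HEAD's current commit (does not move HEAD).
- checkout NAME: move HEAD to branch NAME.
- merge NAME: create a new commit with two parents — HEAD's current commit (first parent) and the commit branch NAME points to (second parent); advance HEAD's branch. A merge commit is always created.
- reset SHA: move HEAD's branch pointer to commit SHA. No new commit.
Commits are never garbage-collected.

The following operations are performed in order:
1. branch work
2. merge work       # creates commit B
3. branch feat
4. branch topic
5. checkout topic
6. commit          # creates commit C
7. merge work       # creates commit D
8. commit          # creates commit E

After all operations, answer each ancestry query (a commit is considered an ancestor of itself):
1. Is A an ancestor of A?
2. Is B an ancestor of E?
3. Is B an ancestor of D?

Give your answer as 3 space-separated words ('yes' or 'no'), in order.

Answer: yes yes yes

Derivation:
After op 1 (branch): HEAD=main@A [main=A work=A]
After op 2 (merge): HEAD=main@B [main=B work=A]
After op 3 (branch): HEAD=main@B [feat=B main=B work=A]
After op 4 (branch): HEAD=main@B [feat=B main=B topic=B work=A]
After op 5 (checkout): HEAD=topic@B [feat=B main=B topic=B work=A]
After op 6 (commit): HEAD=topic@C [feat=B main=B topic=C work=A]
After op 7 (merge): HEAD=topic@D [feat=B main=B topic=D work=A]
After op 8 (commit): HEAD=topic@E [feat=B main=B topic=E work=A]
ancestors(A) = {A}; A in? yes
ancestors(E) = {A,B,C,D,E}; B in? yes
ancestors(D) = {A,B,C,D}; B in? yes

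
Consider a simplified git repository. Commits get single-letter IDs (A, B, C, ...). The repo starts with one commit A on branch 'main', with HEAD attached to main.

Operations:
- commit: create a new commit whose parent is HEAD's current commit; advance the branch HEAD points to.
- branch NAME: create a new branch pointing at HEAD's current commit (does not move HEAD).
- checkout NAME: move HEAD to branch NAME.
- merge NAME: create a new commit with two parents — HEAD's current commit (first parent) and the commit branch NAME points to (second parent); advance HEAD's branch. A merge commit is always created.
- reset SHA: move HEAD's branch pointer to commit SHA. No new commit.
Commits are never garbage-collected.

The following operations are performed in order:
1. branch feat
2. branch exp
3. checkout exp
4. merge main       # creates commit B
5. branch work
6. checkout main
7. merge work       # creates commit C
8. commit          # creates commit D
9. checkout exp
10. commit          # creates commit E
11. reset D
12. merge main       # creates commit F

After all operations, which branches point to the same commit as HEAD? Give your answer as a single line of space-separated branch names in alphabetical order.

Answer: exp

Derivation:
After op 1 (branch): HEAD=main@A [feat=A main=A]
After op 2 (branch): HEAD=main@A [exp=A feat=A main=A]
After op 3 (checkout): HEAD=exp@A [exp=A feat=A main=A]
After op 4 (merge): HEAD=exp@B [exp=B feat=A main=A]
After op 5 (branch): HEAD=exp@B [exp=B feat=A main=A work=B]
After op 6 (checkout): HEAD=main@A [exp=B feat=A main=A work=B]
After op 7 (merge): HEAD=main@C [exp=B feat=A main=C work=B]
After op 8 (commit): HEAD=main@D [exp=B feat=A main=D work=B]
After op 9 (checkout): HEAD=exp@B [exp=B feat=A main=D work=B]
After op 10 (commit): HEAD=exp@E [exp=E feat=A main=D work=B]
After op 11 (reset): HEAD=exp@D [exp=D feat=A main=D work=B]
After op 12 (merge): HEAD=exp@F [exp=F feat=A main=D work=B]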